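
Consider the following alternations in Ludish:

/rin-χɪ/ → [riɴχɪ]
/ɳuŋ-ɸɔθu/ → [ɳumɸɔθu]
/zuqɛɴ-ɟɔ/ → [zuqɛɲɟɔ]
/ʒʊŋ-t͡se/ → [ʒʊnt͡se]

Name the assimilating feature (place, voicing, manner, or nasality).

place

Underlying /n/ is realised as [ɴ] next to /χ/; /χ/ itself does not change.
/n/ is alveolar while /χ/ is uvular; the output [ɴ] is uvular, matching the trigger — so the feature that spreads is place.
Checking the remaining alternations: /ŋ/ → [m] before /ɸ/ (velar → bilabial, matching bilabial); /ɴ/ → [ɲ] before /ɟ/ (uvular → palatal, matching palatal); /ŋ/ → [n] before /t͡s/ (velar → alveolar, matching alveolar) — only place changes, and always toward the following segment.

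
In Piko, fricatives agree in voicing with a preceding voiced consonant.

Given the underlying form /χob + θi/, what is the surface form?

[χobði]

The rule targets /θ/ (voiceless dental fricative), which sits after the trigger /b/ (voiced).
A voiced dental fricative is [ð], so the surface segment is [ð].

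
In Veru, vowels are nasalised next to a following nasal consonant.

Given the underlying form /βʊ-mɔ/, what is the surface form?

[βʊ̃mɔ]

/ʊ/ sits next to the nasal /m/ and is therefore nasalised to [ʊ̃].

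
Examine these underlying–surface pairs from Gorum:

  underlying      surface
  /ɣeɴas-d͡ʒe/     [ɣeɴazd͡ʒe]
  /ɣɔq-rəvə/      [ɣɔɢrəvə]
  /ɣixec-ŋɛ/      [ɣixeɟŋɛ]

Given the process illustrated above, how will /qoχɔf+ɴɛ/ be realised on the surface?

[qoχɔvɴɛ]

The data show regressive voicing assimilation: /s/ → [z] before /d͡ʒ/; /q/ → [ɢ] before /r/; /c/ → [ɟ] before /ŋ/. In each pair only voicing changes, matching the following consonant, while place and manner stay constant.
The rule targets /f/ (voiceless labiodental fricative), which sits before the trigger /ɴ/ (voiced).
Changing only its voicing to voiced gives [v] — the voiced labiodental fricative.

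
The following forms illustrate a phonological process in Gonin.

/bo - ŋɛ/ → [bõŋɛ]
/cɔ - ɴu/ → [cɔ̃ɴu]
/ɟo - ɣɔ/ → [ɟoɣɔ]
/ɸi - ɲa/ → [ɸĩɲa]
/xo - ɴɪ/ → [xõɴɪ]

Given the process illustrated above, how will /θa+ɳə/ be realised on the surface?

[θãɳə]

The data show regressive nasality assimilation (vowel nasalisation): /o/ → [õ] before /ŋ/; /ɔ/ → [ɔ̃] before /ɴ/; /i/ → [ĩ] before /ɲ/; /o/ → [õ] before /ɴ/ — a vowel is nasalised by an immediately following nasal consonant.
No change occurs in [ɟoɣɔ] because the vowel at the boundary is adjacent to an oral consonant, not a nasal (/o/ next to /ɣ/).
The vowel /a/ is adjacent to the following nasal /ɳ/, so it acquires [+nasal] and surfaces as [ã].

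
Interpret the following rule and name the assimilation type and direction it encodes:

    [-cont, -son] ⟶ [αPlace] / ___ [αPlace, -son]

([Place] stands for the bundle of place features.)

regressive place assimilation

The rule copies the place features (abbreviated [Place]) from the environment onto the target, so the assimilating feature is place.
Since the environment is written after the underscore, the trigger follows the target; the direction is regressive.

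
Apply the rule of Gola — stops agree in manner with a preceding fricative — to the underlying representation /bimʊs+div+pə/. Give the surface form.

The rule targets /d/ (voiced alveolar stop), which sits after the trigger /s/ (fricative).
The voiced alveolar fricative is [z], so /d/ → [z].
The same rule applies at the second boundary: /p/ → [ɸ] next to /v/.

[bimʊszivɸə]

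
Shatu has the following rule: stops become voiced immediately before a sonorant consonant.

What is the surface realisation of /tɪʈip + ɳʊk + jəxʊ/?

/p/ is a voiceless bilabial stop. The following trigger /ɳ/ is voiced, so /p/ must become voiced as well.
Changing only its voicing to voiced gives [b] — the voiced bilabial stop.
The same rule applies at the second boundary: /k/ → [g] next to /j/.

[tɪʈibɳʊgjəxʊ]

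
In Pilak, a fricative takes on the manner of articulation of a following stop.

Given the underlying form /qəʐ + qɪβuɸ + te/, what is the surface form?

[qəɖqɪβupte]

The rule targets /ʐ/ (voiced retroflex fricative), which sits before the trigger /q/ (stop).
The voiced retroflex stop is [ɖ], so /ʐ/ → [ɖ].
At the second juncture, /ɸ/ likewise becomes [p] adjacent to /t/.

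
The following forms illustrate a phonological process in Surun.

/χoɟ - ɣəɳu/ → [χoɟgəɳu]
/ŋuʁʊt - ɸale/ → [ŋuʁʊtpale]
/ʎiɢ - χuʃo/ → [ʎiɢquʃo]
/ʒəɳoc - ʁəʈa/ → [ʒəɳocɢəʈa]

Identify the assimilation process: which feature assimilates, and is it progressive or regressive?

progressive manner assimilation

Comparing underlying and surface forms, /ɣ/ → [g] is the alternation; the neighbouring /ɟ/ is constant.
/ɣ/ is a fricative while /ɟ/ is a stop; the output [g] is a stop, matching the trigger — so the feature that spreads is manner.
Place and voice are unchanged, so the assimilation is partial, not total.
The other alternating forms pattern the same way: /ɸ/ → [p] after /t/ (fricative → stop, matching a stop); /χ/ → [q] after /ɢ/ (fricative → stop, matching a stop); /ʁ/ → [ɢ] after /c/ (fricative → stop, matching a stop) — only manner changes, and always toward the preceding segment.
The trigger is the preceding segment, so the direction is progressive (perseverative).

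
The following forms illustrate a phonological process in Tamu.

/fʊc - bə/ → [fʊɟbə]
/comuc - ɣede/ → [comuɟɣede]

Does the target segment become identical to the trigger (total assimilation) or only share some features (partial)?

Comparing underlying and surface forms, /c/ → [ɟ] is the alternation; the neighbouring /b/ is constant.
/c/ is voiceless while /b/ is voiced; the output [ɟ] is voiced, matching the trigger — so the feature that spreads is voicing.
Place and manner are unchanged, so the assimilation is partial, not total.
The other alternating form patterns the same way: /c/ → [ɟ] before /ɣ/ (voiceless → voiced, matching voiced) — only voicing changes, and always toward the following segment.

partial assimilation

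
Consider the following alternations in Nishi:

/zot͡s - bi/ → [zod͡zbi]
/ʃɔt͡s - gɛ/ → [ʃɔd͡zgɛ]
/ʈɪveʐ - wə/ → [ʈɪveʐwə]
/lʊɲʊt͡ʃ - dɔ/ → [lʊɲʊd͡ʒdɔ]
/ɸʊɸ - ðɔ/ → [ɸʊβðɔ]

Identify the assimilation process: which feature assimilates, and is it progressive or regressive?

The segment that alternates is /t͡s/, which surfaces as [d͡z] when adjacent to /b/.
The change voiceless → voiced matches the voicing of the following /b/, identifying this as voicing assimilation.
Place and manner are unchanged, so the assimilation is partial, not total.
Checking the remaining alternations: /t͡s/ → [d͡z] before /g/ (voiceless → voiced, matching voiced); /t͡ʃ/ → [d͡ʒ] before /d/ (voiceless → voiced, matching voiced); /ɸ/ → [β] before /ð/ (voiceless → voiced, matching voiced) — only voicing changes, and always toward the following segment.
Nothing changes in [ʈɪveʐwə]: there the adjacent consonants already agree in voicing (/ʐ/ and /w/ are both voiced), so this form is consistent with the same rule.
Since the segment that changes precedes the conditioning segment, the assimilation is regressive.

regressive voicing assimilation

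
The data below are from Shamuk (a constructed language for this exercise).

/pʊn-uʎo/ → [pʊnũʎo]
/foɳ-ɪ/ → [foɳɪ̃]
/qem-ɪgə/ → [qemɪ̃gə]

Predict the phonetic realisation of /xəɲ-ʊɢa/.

The data show progressive nasality assimilation (vowel nasalisation): /u/ → [ũ] after /n/; /ɪ/ → [ɪ̃] after /ɳ/; /ɪ/ → [ɪ̃] after /m/ — a vowel is nasalised by an immediately preceding nasal consonant.
The vowel /ʊ/ is adjacent to the preceding nasal /ɲ/, so it acquires [+nasal] and surfaces as [ʊ̃].

[xəɲʊ̃ɢa]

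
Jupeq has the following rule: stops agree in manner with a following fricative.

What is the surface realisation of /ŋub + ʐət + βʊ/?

[ŋuβʐəsβʊ]

/b/ is a voiced bilabial stop. The following trigger /ʐ/ is a fricative, so /b/ must become a fricative as well.
Changing only its manner to fricative gives [β] — the voiced bilabial fricative.
The same rule applies at the second boundary: /t/ → [s] next to /β/.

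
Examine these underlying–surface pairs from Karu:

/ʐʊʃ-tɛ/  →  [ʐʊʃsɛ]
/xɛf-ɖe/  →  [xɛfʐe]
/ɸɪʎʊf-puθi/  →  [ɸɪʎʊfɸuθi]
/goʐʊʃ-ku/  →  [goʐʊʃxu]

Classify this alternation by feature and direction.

progressive manner assimilation

Underlying /t/ is realised as [s] next to /ʃ/; /ʃ/ itself does not change.
The change stop → fricative matches the manner of the preceding /ʃ/, identifying this as manner assimilation.
Place and voice are unchanged, so the assimilation is partial, not total.
The same holds elsewhere in the data: /ɖ/ → [ʐ] after /f/ (stop → fricative, matching a fricative); /p/ → [ɸ] after /f/ (stop → fricative, matching a fricative); /k/ → [x] after /ʃ/ (stop → fricative, matching a fricative) — only manner changes, and always toward the preceding segment.
The trigger is the preceding segment, so the direction is progressive (perseverative).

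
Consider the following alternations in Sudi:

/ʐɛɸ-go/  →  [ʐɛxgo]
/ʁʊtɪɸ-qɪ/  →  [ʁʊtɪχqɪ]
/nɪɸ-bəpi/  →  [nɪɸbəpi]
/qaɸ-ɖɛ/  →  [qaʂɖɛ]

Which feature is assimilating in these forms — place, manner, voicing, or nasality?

place

Underlying /ɸ/ is realised as [x] next to /g/; /g/ itself does not change.
The change bilabial → velar matches the place of the following /g/, identifying this as place assimilation.
The same holds elsewhere in the data: /ɸ/ → [χ] before /q/ (bilabial → uvular, matching uvular); /ɸ/ → [ʂ] before /ɖ/ (bilabial → retroflex, matching retroflex) — only place changes, and always toward the following segment.
No alternation appears in [nɪɸbəpi]: there the adjacent consonants already agree in place (/ɸ/ and /b/ are both bilabial), so this form is consistent with the same rule.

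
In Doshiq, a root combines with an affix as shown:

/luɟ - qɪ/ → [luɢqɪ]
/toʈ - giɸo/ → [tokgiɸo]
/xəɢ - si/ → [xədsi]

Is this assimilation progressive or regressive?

regressive

The segment that alternates is /ɟ/, which surfaces as [ɢ] when adjacent to /q/.
/ɟ/ is palatal while /q/ is uvular; the output [ɢ] is uvular, matching the trigger — so the feature that spreads is place.
The same holds elsewhere in the data: /ʈ/ → [k] before /g/ (retroflex → velar, matching velar); /ɢ/ → [d] before /s/ (uvular → alveolar, matching alveolar) — only place changes, and always toward the following segment.
The trigger is the following segment, so the direction is regressive (anticipatory).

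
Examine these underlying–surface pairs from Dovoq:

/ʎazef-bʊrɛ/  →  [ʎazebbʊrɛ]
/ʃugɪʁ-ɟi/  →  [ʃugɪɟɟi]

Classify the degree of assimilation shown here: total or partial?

total assimilation

Underlying /f/ is realised as [b] next to /b/; /b/ itself does not change.
The output [b] is identical to the trigger /b/ — every feature (place, manner, voicing) has been copied — so this is total assimilation.
The other form behaves the same way: /ʁ/ → [ɟ] before /ɟ/ — in each case the output is a copy of the following consonant.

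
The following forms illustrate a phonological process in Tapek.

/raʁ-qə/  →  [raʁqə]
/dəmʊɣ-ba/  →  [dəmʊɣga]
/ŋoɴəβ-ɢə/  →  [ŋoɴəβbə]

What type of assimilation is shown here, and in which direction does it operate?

progressive place assimilation

Underlying /b/ is realised as [g] next to /ɣ/; /ɣ/ itself does not change.
/b/ is bilabial while /ɣ/ is velar; the output [g] is velar, matching the trigger — so the feature that spreads is place.
Manner and voice are unchanged, so the assimilation is partial, not total.
Checking the remaining alternation: /ɢ/ → [b] after /β/ (uvular → bilabial, matching bilabial) — only place changes, and always toward the preceding segment.
No alternation appears in [raʁqə]: there the adjacent consonants already agree in place (/q/ and /ʁ/ are both uvular), so this form is consistent with the same rule.
Since the segment that changes follows the conditioning segment, the assimilation is progressive.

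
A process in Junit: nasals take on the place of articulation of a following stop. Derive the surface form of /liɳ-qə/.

[liɴqə]

The rule targets /ɳ/ (voiced retroflex nasal), which sits before the trigger /q/ (uvular).
Changing only its place to uvular gives [ɴ] — the voiced uvular nasal.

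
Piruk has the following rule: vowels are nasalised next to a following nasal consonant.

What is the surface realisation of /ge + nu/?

The vowel /e/ is adjacent to the following nasal /n/, so it acquires [+nasal] and surfaces as [ẽ].

[gẽnu]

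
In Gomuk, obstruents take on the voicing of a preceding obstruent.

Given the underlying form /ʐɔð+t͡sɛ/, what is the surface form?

[ʐɔðd͡zɛ]

/t͡s/ is a voiceless alveolar affricate. The preceding trigger /ð/ is voiced, so /t͡s/ must become voiced as well.
Changing only its voicing to voiced gives [d͡z] — the voiced alveolar affricate.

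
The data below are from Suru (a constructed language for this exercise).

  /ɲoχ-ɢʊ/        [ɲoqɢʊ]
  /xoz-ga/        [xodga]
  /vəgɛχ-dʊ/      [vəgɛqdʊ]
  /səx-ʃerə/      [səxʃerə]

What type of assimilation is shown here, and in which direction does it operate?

The segment that alternates is /χ/, which surfaces as [q] when adjacent to /ɢ/.
The change fricative → stop matches the manner of the following /ɢ/, identifying this as manner assimilation.
Place and voice are unchanged, so the assimilation is partial, not total.
The same holds elsewhere in the data: /z/ → [d] before /g/ (fricative → stop, matching a stop); /χ/ → [q] before /d/ (fricative → stop, matching a stop) — only manner changes, and always toward the following segment.
Nothing changes in [səxʃerə]: there the adjacent consonants already agree in manner (/x/ and /ʃ/ are both fricatives), so this form is consistent with the same rule.
The trigger is the following segment, so the direction is regressive (anticipatory).

regressive manner assimilation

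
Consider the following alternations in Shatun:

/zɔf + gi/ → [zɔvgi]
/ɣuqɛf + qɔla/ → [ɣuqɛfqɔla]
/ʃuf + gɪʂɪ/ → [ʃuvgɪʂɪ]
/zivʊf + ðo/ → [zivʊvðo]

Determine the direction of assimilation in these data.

regressive

Comparing underlying and surface forms, /f/ → [v] is the alternation; the neighbouring /g/ is constant.
/f/ is voiceless while /g/ is voiced; the output [v] is voiced, matching the trigger — so the feature that spreads is voicing.
The other alternating form patterns the same way: /f/ → [v] before /ð/ (voiceless → voiced, matching voiced) — only voicing changes, and always toward the following segment.
Nothing changes in [ɣuqɛfqɔla]: there the adjacent consonants already agree in voicing (/f/ and /q/ are both voiceless), so this form is consistent with the same rule.
Since the segment that changes precedes the conditioning segment, the assimilation is regressive.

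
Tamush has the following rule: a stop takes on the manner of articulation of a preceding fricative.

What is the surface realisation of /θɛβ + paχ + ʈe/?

[θɛβɸaχʂe]

The rule targets /p/ (voiceless bilabial stop), which sits after the trigger /β/ (fricative).
Changing only its manner to fricative gives [ɸ] — the voiceless bilabial fricative.
At the second juncture, /ʈ/ likewise becomes [ʂ] adjacent to /χ/.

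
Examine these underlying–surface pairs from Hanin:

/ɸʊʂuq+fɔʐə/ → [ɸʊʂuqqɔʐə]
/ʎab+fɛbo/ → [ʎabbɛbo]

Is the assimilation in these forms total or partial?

Comparing underlying and surface forms, /f/ → [q] is the alternation; the neighbouring /q/ is constant.
The output [q] is identical to the trigger /q/ — every feature (place, manner, voicing) has been copied — so this is total assimilation.
The other form behaves the same way: /f/ → [b] after /b/ — in each case the output is a copy of the preceding consonant.

total assimilation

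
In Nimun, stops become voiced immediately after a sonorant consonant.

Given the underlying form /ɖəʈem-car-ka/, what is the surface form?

[ɖəʈemɟarga]

The rule targets /c/ (voiceless palatal stop), which sits after the trigger /m/ (voiced).
The voiced palatal stop is [ɟ], so /c/ → [ɟ].
At the second juncture, /k/ likewise becomes [g] adjacent to /r/.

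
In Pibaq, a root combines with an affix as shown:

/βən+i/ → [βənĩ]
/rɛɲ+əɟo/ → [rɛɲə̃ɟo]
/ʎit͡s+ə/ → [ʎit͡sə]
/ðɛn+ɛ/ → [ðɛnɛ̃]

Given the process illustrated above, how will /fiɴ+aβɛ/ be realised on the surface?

The data show progressive nasality assimilation (vowel nasalisation): /i/ → [ĩ] after /n/; /ə/ → [ə̃] after /ɲ/; /ɛ/ → [ɛ̃] after /n/ — a vowel is nasalised by an immediately preceding nasal consonant.
No change occurs in [ʎit͡sə] because the vowel at the boundary is adjacent to an oral consonant, not a nasal (/ə/ next to /t͡s/).
The vowel /a/ is adjacent to the preceding nasal /ɴ/, so it acquires [+nasal] and surfaces as [ã].

[fiɴãβɛ]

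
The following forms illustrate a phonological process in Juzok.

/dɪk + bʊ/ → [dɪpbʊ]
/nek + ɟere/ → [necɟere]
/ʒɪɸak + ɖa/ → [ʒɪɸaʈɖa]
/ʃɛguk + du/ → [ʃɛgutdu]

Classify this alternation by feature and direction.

The segment that alternates is /k/, which surfaces as [p] when adjacent to /b/.
The change velar → bilabial matches the place of the following /b/, identifying this as place assimilation.
Manner and voice are unchanged, so the assimilation is partial, not total.
The other alternating forms pattern the same way: /k/ → [c] before /ɟ/ (velar → palatal, matching palatal); /k/ → [ʈ] before /ɖ/ (velar → retroflex, matching retroflex); /k/ → [t] before /d/ (velar → alveolar, matching alveolar) — only place changes, and always toward the following segment.
The trigger is the following segment, so the direction is regressive (anticipatory).

regressive place assimilation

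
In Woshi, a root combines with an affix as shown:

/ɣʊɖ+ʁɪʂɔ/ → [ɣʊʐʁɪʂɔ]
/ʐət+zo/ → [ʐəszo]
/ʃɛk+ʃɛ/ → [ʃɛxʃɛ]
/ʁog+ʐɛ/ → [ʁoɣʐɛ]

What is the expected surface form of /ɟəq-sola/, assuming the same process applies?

The data show regressive manner assimilation: /ɖ/ → [ʐ] before /ʁ/; /t/ → [s] before /z/; /k/ → [x] before /ʃ/; /g/ → [ɣ] before /ʐ/. In each pair only manner changes, matching the following consonant, while place and voice stay constant.
The rule targets /q/ (voiceless uvular stop), which sits before the trigger /s/ (fricative).
The voiceless uvular fricative is [χ], so /q/ → [χ].

[ɟəχsola]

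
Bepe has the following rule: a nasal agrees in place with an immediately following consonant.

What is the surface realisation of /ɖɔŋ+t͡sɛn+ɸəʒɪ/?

[ɖɔnt͡sɛmɸəʒɪ]

/ŋ/ is a voiced velar nasal. The following trigger /t͡s/ is alveolar, so /ŋ/ must become alveolar as well.
Changing only its place to alveolar gives [n] — the voiced alveolar nasal.
At the second juncture, /n/ likewise becomes [m] adjacent to /ɸ/.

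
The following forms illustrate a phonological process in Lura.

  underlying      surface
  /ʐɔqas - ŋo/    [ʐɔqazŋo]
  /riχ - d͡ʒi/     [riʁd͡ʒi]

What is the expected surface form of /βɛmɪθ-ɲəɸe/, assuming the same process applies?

[βɛmɪðɲəɸe]

The data show regressive voicing assimilation: /s/ → [z] before /ŋ/; /χ/ → [ʁ] before /d͡ʒ/. In each pair only voicing changes, matching the following consonant, while place and manner stay constant.
/θ/ is a voiceless dental fricative. The following trigger /ɲ/ is voiced, so /θ/ must become voiced as well.
Changing only its voicing to voiced gives [ð] — the voiced dental fricative.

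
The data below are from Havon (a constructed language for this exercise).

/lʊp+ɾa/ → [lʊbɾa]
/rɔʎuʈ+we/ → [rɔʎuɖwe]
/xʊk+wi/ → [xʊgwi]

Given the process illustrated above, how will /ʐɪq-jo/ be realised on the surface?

[ʐɪɢjo]

The data show regressive voicing assimilation: /p/ → [b] before /ɾ/; /ʈ/ → [ɖ] before /w/; /k/ → [g] before /w/. In each pair only voicing changes, matching the following consonant, while place and manner stay constant.
/q/ is a voiceless uvular stop. The following trigger /j/ is voiced, so /q/ must become voiced as well.
A voiced uvular stop is [ɢ], so the surface segment is [ɢ].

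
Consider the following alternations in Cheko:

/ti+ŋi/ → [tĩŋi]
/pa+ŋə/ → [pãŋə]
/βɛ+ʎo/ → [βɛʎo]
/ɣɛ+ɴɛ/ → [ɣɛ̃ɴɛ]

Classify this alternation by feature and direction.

regressive nasality assimilation (vowel nasalisation)

The vowel /i/ surfaces as nasalised [ĩ] next to the following nasal /ŋ/ — it has acquired the [+nasal] feature of its neighbour.
The other forms show the same pattern: /a/ → [ã] before /ŋ/; /ɛ/ → [ɛ̃] before /ɴ/ — each time a vowel is nasalised next to a following nasal.
No change occurs in [βɛʎo] because the vowel at the boundary is adjacent to an oral consonant, not a nasal (/ɛ/ next to /ʎ/).
Because the conditioning nasal is to the right of the vowel that changes, the process is regressive (anticipatory).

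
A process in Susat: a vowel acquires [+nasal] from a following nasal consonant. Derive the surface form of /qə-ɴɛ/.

[qə̃ɴɛ]

/ə/ sits next to the nasal /ɴ/ and is therefore nasalised to [ə̃].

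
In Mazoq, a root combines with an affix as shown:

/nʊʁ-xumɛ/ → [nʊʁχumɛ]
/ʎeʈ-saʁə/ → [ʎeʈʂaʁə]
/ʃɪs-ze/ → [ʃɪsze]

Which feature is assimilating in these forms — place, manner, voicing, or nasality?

Comparing underlying and surface forms, /x/ → [χ] is the alternation; the neighbouring /ʁ/ is constant.
The change velar → uvular matches the place of the preceding /ʁ/, identifying this as place assimilation.
The other alternating form patterns the same way: /s/ → [ʂ] after /ʈ/ (alveolar → retroflex, matching retroflex) — only place changes, and always toward the preceding segment.
Nothing changes in [ʃɪsze]: there the adjacent consonants already agree in place (/z/ and /s/ are both alveolar), so this form is consistent with the same rule.

place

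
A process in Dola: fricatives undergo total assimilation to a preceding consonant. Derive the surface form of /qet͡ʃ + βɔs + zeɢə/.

/β/ is the segment targeted by the rule; it sits immediately after /t͡ʃ/, so it assimilates completely and surfaces as [t͡ʃ].
The same rule applies at the second boundary: /z/ → [s] next to /s/.

[qet͡ʃt͡ʃɔsseɢə]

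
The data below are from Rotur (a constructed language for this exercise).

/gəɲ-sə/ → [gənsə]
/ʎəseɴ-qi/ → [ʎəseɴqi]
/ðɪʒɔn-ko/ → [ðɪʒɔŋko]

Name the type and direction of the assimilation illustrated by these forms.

Underlying /ɲ/ is realised as [n] next to /s/; /s/ itself does not change.
/ɲ/ is palatal while /s/ is alveolar; the output [n] is alveolar, matching the trigger — so the feature that spreads is place.
Manner and voice are unchanged, so the assimilation is partial, not total.
The other alternating form patterns the same way: /n/ → [ŋ] before /k/ (alveolar → velar, matching velar) — only place changes, and always toward the following segment.
Nothing changes in [ʎəseɴqi]: there the adjacent consonants already agree in place (/ɴ/ and /q/ are both uvular), so this form is consistent with the same rule.
The trigger is the following segment, so the direction is regressive (anticipatory).

regressive place assimilation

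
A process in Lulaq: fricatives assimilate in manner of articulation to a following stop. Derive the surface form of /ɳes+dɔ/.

/s/ is a voiceless alveolar fricative. The following trigger /d/ is a stop, so /s/ must become a stop as well.
The voiceless alveolar stop is [t], so /s/ → [t].

[ɳetdɔ]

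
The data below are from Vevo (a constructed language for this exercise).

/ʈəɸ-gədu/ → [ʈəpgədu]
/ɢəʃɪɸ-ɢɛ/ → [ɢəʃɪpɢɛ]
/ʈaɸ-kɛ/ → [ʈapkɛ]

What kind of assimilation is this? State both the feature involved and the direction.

regressive manner assimilation

Comparing underlying and surface forms, /ɸ/ → [p] is the alternation; the neighbouring /g/ is constant.
/ɸ/ is a fricative while /g/ is a stop; the output [p] is a stop, matching the trigger — so the feature that spreads is manner.
Place and voice are unchanged, so the assimilation is partial, not total.
The same holds elsewhere in the data: /ɸ/ → [p] before /ɢ/ (fricative → stop, matching a stop); /ɸ/ → [p] before /k/ (fricative → stop, matching a stop) — only manner changes, and always toward the following segment.
The trigger is the following segment, so the direction is regressive (anticipatory).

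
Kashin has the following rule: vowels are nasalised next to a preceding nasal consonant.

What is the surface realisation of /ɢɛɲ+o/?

The vowel /o/ is adjacent to the preceding nasal /ɲ/, so it acquires [+nasal] and surfaces as [õ].

[ɢɛɲõ]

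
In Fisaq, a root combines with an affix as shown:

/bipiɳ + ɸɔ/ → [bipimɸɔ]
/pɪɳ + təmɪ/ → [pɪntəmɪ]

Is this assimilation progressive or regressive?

Underlying /ɳ/ is realised as [m] next to /ɸ/; /ɸ/ itself does not change.
The change retroflex → bilabial matches the place of the following /ɸ/, identifying this as place assimilation.
Checking the remaining alternation: /ɳ/ → [n] before /t/ (retroflex → alveolar, matching alveolar) — only place changes, and always toward the following segment.
The trigger is the following segment, so the direction is regressive (anticipatory).

regressive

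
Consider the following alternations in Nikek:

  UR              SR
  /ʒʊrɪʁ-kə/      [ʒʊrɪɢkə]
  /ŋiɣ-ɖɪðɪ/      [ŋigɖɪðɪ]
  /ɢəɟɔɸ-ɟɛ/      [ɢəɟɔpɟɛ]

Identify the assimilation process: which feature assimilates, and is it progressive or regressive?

regressive manner assimilation

Comparing underlying and surface forms, /ʁ/ → [ɢ] is the alternation; the neighbouring /k/ is constant.
/ʁ/ is a fricative while /k/ is a stop; the output [ɢ] is a stop, matching the trigger — so the feature that spreads is manner.
Place and voice are unchanged, so the assimilation is partial, not total.
The same holds elsewhere in the data: /ɣ/ → [g] before /ɖ/ (fricative → stop, matching a stop); /ɸ/ → [p] before /ɟ/ (fricative → stop, matching a stop) — only manner changes, and always toward the following segment.
The trigger is the following segment, so the direction is regressive (anticipatory).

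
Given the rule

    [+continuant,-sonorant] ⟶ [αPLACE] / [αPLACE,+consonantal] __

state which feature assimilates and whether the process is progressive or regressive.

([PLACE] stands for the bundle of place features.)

progressive place assimilation

The rule copies the place features (abbreviated [PLACE]) from the environment onto the target, so the assimilating feature is place.
The conditioning segment sits to the left of the focus bar, meaning the trigger precedes the segment that changes — progressive assimilation.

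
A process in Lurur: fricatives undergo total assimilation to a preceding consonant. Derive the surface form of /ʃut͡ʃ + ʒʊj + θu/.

/ʒ/ is the segment targeted by the rule; it sits immediately after /t͡ʃ/, so it assimilates completely and surfaces as [t͡ʃ].
The same rule applies at the second boundary: /θ/ → [j] next to /j/.

[ʃut͡ʃt͡ʃʊjju]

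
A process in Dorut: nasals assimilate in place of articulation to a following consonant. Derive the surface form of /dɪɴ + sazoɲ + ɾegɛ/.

The rule targets /ɴ/ (voiced uvular nasal), which sits before the trigger /s/ (alveolar).
A voiced alveolar nasal is [n], so the surface segment is [n].
At the second juncture, /ɲ/ likewise becomes [n] adjacent to /ɾ/.

[dɪnsazonɾegɛ]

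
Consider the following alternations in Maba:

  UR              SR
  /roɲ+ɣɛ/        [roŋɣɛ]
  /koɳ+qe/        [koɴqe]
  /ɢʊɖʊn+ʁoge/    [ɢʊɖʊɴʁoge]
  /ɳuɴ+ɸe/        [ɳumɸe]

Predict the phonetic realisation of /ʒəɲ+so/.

The data show regressive place assimilation: /ɲ/ → [ŋ] before /ɣ/; /ɳ/ → [ɴ] before /q/; /n/ → [ɴ] before /ʁ/; /ɴ/ → [m] before /ɸ/. In each pair only place changes, matching the following consonant, while manner and voice stay constant.
The rule targets /ɲ/ (voiced palatal nasal), which sits before the trigger /s/ (alveolar).
Changing only its place to alveolar gives [n] — the voiced alveolar nasal.

[ʒənso]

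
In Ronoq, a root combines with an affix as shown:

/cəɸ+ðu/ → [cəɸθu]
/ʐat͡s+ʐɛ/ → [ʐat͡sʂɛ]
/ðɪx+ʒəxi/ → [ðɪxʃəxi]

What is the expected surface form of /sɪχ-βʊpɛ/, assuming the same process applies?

The data show progressive voicing assimilation: /ð/ → [θ] after /ɸ/; /ʐ/ → [ʂ] after /t͡s/; /ʒ/ → [ʃ] after /x/. In each pair only voicing changes, matching the preceding consonant, while place and manner stay constant.
/β/ is a voiced bilabial fricative. The preceding trigger /χ/ is voiceless, so /β/ must become voiceless as well.
The voiceless bilabial fricative is [ɸ], so /β/ → [ɸ].

[sɪχɸʊpɛ]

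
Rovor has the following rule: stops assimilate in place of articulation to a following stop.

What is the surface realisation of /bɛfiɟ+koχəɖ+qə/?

[bɛfigkoχəɢqə]

/ɟ/ is a voiced palatal stop. The following trigger /k/ is velar, so /ɟ/ must become velar as well.
Changing only its place to velar gives [g] — the voiced velar stop.
The same rule applies at the second boundary: /ɖ/ → [ɢ] next to /q/.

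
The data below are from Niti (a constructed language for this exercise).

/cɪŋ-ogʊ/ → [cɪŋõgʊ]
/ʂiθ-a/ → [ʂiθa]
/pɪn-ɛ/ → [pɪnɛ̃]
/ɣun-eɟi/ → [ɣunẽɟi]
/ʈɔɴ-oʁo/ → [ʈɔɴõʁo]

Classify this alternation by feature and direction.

progressive nasality assimilation (vowel nasalisation)

The vowel /o/ surfaces as nasalised [õ] next to the preceding nasal /ŋ/ — it has acquired the [+nasal] feature of its neighbour.
The other forms show the same pattern: /ɛ/ → [ɛ̃] after /n/; /e/ → [ẽ] after /n/; /o/ → [õ] after /ɴ/ — each time a vowel is nasalised next to a preceding nasal.
No change occurs in [ʂiθa] because the vowel at the boundary is adjacent to an oral consonant, not a nasal (/a/ next to /θ/).
Because the conditioning nasal is to the left of the vowel that changes, the process is progressive (perseverative).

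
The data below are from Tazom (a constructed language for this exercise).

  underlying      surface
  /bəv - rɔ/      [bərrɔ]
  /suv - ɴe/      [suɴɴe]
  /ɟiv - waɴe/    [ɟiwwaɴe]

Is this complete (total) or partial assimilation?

total assimilation

Comparing underlying and surface forms, /v/ → [r] is the alternation; the neighbouring /r/ is constant.
The output [r] is identical to the trigger /r/ — every feature (place, manner, voicing) has been copied — so this is total assimilation.
The remaining alternations confirm this: /v/ → [ɴ] before /ɴ/; /v/ → [w] before /w/ — in each case the output is a copy of the following consonant.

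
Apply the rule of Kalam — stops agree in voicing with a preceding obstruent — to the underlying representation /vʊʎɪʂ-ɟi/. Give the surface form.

The rule targets /ɟ/ (voiced palatal stop), which sits after the trigger /ʂ/ (voiceless).
The voiceless palatal stop is [c], so /ɟ/ → [c].

[vʊʎɪʂci]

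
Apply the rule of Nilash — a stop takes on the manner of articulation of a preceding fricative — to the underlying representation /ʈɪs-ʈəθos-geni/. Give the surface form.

[ʈɪsʂəθosɣeni]

/ʈ/ is a voiceless retroflex stop. The preceding trigger /s/ is a fricative, so /ʈ/ must become a fricative as well.
A voiceless retroflex fricative is [ʂ], so the surface segment is [ʂ].
The same rule applies at the second boundary: /g/ → [ɣ] next to /s/.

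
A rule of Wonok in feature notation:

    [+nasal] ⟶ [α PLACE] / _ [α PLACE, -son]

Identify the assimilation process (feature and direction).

The rule copies the place features (abbreviated [PLACE]) from the environment onto the target, so the assimilating feature is place.
Since the environment is written after the underscore, the trigger follows the target; the direction is regressive.

regressive place assimilation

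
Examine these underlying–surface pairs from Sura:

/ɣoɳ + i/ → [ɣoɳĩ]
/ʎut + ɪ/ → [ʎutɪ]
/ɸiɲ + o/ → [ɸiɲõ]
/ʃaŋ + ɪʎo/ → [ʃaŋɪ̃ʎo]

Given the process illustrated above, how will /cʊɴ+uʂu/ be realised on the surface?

The data show progressive nasality assimilation (vowel nasalisation): /i/ → [ĩ] after /ɳ/; /o/ → [õ] after /ɲ/; /ɪ/ → [ɪ̃] after /ŋ/ — a vowel is nasalised by an immediately preceding nasal consonant.
No change occurs in [ʎutɪ] because the vowel at the boundary is adjacent to an oral consonant, not a nasal (/ɪ/ next to /t/).
The vowel /u/ is adjacent to the preceding nasal /ɴ/, so it acquires [+nasal] and surfaces as [ũ].

[cʊɴũʂu]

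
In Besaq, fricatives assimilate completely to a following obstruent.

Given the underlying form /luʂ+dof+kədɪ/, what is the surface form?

/ʂ/ is the segment targeted by the rule; it sits immediately before /d/, so it assimilates completely and surfaces as [d].
At the second juncture, /f/ likewise becomes [k] adjacent to /k/.

[luddokkədɪ]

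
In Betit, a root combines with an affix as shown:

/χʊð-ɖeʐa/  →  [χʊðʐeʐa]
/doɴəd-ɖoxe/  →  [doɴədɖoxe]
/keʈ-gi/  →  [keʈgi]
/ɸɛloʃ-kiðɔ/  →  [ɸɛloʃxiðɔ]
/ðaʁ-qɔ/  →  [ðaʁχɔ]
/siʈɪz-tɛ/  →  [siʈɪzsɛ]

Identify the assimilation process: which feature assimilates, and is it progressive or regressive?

The segment that alternates is /ɖ/, which surfaces as [ʐ] when adjacent to /ð/.
The change stop → fricative matches the manner of the preceding /ð/, identifying this as manner assimilation.
Place and voice are unchanged, so the assimilation is partial, not total.
The other alternating forms pattern the same way: /k/ → [x] after /ʃ/ (stop → fricative, matching a fricative); /q/ → [χ] after /ʁ/ (stop → fricative, matching a fricative); /t/ → [s] after /z/ (stop → fricative, matching a fricative) — only manner changes, and always toward the preceding segment.
No alternation appears in [doɴədɖoxe], [keʈgi]: there the adjacent consonants already agree in manner (/ɖ/ and /d/ are both stops; /g/ and /ʈ/ are both stops), so these forms are consistent with the same rule.
The trigger is the preceding segment, so the direction is progressive (perseverative).

progressive manner assimilation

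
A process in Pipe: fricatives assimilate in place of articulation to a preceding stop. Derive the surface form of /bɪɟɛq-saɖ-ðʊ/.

[bɪɟɛqχaɖʐʊ]

/s/ is a voiceless alveolar fricative. The preceding trigger /q/ is uvular, so /s/ must become uvular as well.
Changing only its place to uvular gives [χ] — the voiceless uvular fricative.
At the second juncture, /ð/ likewise becomes [ʐ] adjacent to /ɖ/.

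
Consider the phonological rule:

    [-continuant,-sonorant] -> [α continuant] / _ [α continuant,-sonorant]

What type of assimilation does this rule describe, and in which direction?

The rule copies [continuant] (continuancy) from the environment onto the target stops; since [±continuant] encodes the stop/fricative manner contrast, the assimilating dimension is manner.
Since the environment is written after the underscore, the trigger follows the target; the direction is regressive.

regressive manner assimilation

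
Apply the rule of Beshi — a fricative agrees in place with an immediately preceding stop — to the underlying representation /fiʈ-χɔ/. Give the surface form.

[fiʈʂɔ]

/χ/ is a voiceless uvular fricative. The preceding trigger /ʈ/ is retroflex, so /χ/ must become retroflex as well.
Changing only its place to retroflex gives [ʂ] — the voiceless retroflex fricative.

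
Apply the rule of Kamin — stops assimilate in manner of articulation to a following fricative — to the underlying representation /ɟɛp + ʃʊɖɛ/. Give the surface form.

The rule targets /p/ (voiceless bilabial stop), which sits before the trigger /ʃ/ (fricative).
Changing only its manner to fricative gives [ɸ] — the voiceless bilabial fricative.

[ɟɛɸʃʊɖɛ]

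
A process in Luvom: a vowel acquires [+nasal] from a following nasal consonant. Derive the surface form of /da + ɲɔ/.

/a/ sits next to the nasal /ɲ/ and is therefore nasalised to [ã].

[dãɲɔ]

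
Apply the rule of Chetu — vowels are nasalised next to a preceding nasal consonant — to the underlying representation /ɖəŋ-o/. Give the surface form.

[ɖəŋõ]

/o/ sits next to the nasal /ŋ/ and is therefore nasalised to [õ].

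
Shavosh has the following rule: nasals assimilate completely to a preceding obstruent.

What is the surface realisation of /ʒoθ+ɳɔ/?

/ɳ/ is the segment targeted by the rule; it sits immediately after /θ/, so it assimilates completely and surfaces as [θ].

[ʒoθθɔ]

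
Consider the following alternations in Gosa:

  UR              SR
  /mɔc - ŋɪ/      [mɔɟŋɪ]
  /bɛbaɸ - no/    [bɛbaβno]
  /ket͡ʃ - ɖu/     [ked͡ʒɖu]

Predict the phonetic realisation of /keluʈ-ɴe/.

[keluɖɴe]

The data show regressive voicing assimilation: /c/ → [ɟ] before /ŋ/; /ɸ/ → [β] before /n/; /t͡ʃ/ → [d͡ʒ] before /ɖ/. In each pair only voicing changes, matching the following consonant, while place and manner stay constant.
The rule targets /ʈ/ (voiceless retroflex stop), which sits before the trigger /ɴ/ (voiced).
Changing only its voicing to voiced gives [ɖ] — the voiced retroflex stop.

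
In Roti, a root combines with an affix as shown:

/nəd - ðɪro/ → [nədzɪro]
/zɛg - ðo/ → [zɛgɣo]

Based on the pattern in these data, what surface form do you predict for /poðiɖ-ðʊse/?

The data show progressive place assimilation: /ð/ → [z] after /d/; /ð/ → [ɣ] after /g/. In each pair only place changes, matching the preceding consonant, while manner and voice stay constant.
The rule targets /ð/ (voiced dental fricative), which sits after the trigger /ɖ/ (retroflex).
Changing only its place to retroflex gives [ʐ] — the voiced retroflex fricative.

[poðiɖʐʊse]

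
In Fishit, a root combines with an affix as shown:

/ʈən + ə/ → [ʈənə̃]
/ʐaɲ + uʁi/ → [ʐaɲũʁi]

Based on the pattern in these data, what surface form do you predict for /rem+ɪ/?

[remɪ̃]

The data show progressive nasality assimilation (vowel nasalisation): /ə/ → [ə̃] after /n/; /u/ → [ũ] after /ɲ/ — a vowel is nasalised by an immediately preceding nasal consonant.
The vowel /ɪ/ is adjacent to the preceding nasal /m/, so it acquires [+nasal] and surfaces as [ɪ̃].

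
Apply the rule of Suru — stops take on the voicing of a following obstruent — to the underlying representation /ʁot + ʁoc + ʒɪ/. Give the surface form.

/t/ is a voiceless alveolar stop. The following trigger /ʁ/ is voiced, so /t/ must become voiced as well.
A voiced alveolar stop is [d], so the surface segment is [d].
At the second juncture, /c/ likewise becomes [ɟ] adjacent to /ʒ/.

[ʁodʁoɟʒɪ]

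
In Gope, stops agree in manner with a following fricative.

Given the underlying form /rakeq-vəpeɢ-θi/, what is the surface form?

[rakeχvəpeʁθi]

/q/ is a voiceless uvular stop. The following trigger /v/ is a fricative, so /q/ must become a fricative as well.
A voiceless uvular fricative is [χ], so the surface segment is [χ].
The same rule applies at the second boundary: /ɢ/ → [ʁ] next to /θ/.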